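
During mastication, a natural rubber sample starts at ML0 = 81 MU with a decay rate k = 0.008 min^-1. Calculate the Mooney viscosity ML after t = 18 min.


ML = ML0 * exp(-k * t)
ML = 81 * exp(-0.008 * 18)
ML = 81 * 0.8659
ML = 70.14 MU

70.14 MU


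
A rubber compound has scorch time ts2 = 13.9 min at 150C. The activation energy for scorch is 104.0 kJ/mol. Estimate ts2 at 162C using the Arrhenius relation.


Convert temperatures: T1 = 150 + 273.15 = 423.15 K, T2 = 162 + 273.15 = 435.15 K
ts2_new = 13.9 * exp(104000 / 8.314 * (1/435.15 - 1/423.15))
1/T2 - 1/T1 = -6.5170e-05
ts2_new = 6.15 min

6.15 min


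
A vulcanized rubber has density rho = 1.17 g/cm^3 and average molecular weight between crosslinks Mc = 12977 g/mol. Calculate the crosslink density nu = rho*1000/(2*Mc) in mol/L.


nu = rho * 1000 / (2 * Mc)
nu = 1.17 * 1000 / (2 * 12977)
nu = 1170.0 / 25954
nu = 0.0451 mol/L

0.0451 mol/L


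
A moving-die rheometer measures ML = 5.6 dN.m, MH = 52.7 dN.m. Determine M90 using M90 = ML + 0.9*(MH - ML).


M90 = ML + 0.9 * (MH - ML)
M90 = 5.6 + 0.9 * (52.7 - 5.6)
M90 = 5.6 + 0.9 * 47.1
M90 = 47.99 dN.m

47.99 dN.m


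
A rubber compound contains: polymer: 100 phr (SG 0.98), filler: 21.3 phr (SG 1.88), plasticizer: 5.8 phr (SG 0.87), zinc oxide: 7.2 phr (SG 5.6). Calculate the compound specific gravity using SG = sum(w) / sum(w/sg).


Sum of weights = 134.3
Volume contributions:
  polymer: 100/0.98 = 102.0408
  filler: 21.3/1.88 = 11.3298
  plasticizer: 5.8/0.87 = 6.6667
  zinc oxide: 7.2/5.6 = 1.2857
Sum of volumes = 121.3230
SG = 134.3 / 121.3230 = 1.107

SG = 1.107


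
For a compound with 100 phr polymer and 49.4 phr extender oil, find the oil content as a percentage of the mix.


Oil % = oil / (100 + oil) * 100
= 49.4 / (100 + 49.4) * 100
= 49.4 / 149.4 * 100
= 33.07%

33.07%


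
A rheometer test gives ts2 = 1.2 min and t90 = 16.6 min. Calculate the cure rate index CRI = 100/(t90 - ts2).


CRI = 100 / (t90 - ts2)
= 100 / (16.6 - 1.2)
= 100 / 15.4
= 6.49 min^-1

6.49 min^-1


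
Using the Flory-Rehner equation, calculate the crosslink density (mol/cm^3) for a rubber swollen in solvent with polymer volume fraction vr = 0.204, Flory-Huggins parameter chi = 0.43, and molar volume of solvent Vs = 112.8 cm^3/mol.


ln(1 - vr) = ln(1 - 0.204) = -0.2282
Numerator = -((-0.2282) + 0.204 + 0.43 * 0.204^2) = 0.0063
Denominator = 112.8 * (0.204^(1/3) - 0.204/2) = 54.8971
nu = 0.0063 / 54.8971 = 1.1405e-04 mol/cm^3

1.1405e-04 mol/cm^3


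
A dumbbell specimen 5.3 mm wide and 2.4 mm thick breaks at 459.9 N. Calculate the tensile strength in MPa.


Area = width * thickness = 5.3 * 2.4 = 12.72 mm^2
TS = force / area = 459.9 / 12.72 = 36.16 MPa

36.16 MPa


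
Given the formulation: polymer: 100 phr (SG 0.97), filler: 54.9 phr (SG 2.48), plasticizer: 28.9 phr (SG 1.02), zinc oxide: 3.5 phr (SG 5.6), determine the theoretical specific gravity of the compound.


Sum of weights = 187.3
Volume contributions:
  polymer: 100/0.97 = 103.0928
  filler: 54.9/2.48 = 22.1371
  plasticizer: 28.9/1.02 = 28.3333
  zinc oxide: 3.5/5.6 = 0.6250
Sum of volumes = 154.1882
SG = 187.3 / 154.1882 = 1.215

SG = 1.215


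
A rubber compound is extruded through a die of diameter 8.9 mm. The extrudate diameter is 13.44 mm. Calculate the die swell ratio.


Die swell ratio = D_extrudate / D_die
= 13.44 / 8.9
= 1.51

Die swell = 1.51


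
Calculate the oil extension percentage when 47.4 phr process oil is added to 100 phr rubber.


Oil % = oil / (100 + oil) * 100
= 47.4 / (100 + 47.4) * 100
= 47.4 / 147.4 * 100
= 32.16%

32.16%


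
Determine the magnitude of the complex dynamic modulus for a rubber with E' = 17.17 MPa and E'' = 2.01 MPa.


|E*| = sqrt(E'^2 + E''^2)
= sqrt(17.17^2 + 2.01^2)
= sqrt(294.8089 + 4.0401)
= 17.287 MPa

17.287 MPa


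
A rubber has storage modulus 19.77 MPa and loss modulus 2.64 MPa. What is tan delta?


tan delta = E'' / E'
= 2.64 / 19.77
= 0.1335

tan delta = 0.1335


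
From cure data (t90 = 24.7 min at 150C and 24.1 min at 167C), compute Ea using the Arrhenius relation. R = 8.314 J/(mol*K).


T1 = 423.15 K, T2 = 440.15 K
1/T1 - 1/T2 = 9.1275e-05
ln(t1/t2) = ln(24.7/24.1) = 0.0246
Ea = 8.314 * 0.0246 / 9.1275e-05 = 2239.9559 J/mol
Ea = 2.24 kJ/mol

2.24 kJ/mol


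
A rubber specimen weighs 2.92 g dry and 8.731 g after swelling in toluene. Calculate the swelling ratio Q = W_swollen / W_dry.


Q = W_swollen / W_dry
Q = 8.731 / 2.92
Q = 2.99

Q = 2.99


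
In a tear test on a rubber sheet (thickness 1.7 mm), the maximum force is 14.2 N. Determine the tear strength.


Tear strength = force / thickness
= 14.2 / 1.7
= 8.35 N/mm

8.35 N/mm


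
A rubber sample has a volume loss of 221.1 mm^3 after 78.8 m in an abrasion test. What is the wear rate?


Rate = volume_loss / distance
= 221.1 / 78.8
= 2.806 mm^3/m

2.806 mm^3/m


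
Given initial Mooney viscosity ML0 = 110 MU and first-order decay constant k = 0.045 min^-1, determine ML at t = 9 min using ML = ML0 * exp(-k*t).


ML = ML0 * exp(-k * t)
ML = 110 * exp(-0.045 * 9)
ML = 110 * 0.6670
ML = 73.37 MU

73.37 MU


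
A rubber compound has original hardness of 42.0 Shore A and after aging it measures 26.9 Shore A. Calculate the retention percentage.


Retention = aged / original * 100
= 26.9 / 42.0 * 100
= 64.0%

64.0%


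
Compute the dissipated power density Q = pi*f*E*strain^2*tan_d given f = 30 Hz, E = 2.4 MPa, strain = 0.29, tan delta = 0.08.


Q = pi * f * E * strain^2 * tan_d
= pi * 30 * 2.4 * 0.29^2 * 0.08
= pi * 30 * 2.4 * 0.0841 * 0.08
= 1.5218

Q = 1.5218


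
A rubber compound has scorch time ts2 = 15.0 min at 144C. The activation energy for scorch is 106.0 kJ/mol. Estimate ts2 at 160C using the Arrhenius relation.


Convert temperatures: T1 = 144 + 273.15 = 417.15 K, T2 = 160 + 273.15 = 433.15 K
ts2_new = 15.0 * exp(106000 / 8.314 * (1/433.15 - 1/417.15))
1/T2 - 1/T1 = -8.8550e-05
ts2_new = 4.85 min

4.85 min


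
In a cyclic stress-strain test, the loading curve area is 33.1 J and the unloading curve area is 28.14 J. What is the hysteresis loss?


Hysteresis loss = loading - unloading
= 33.1 - 28.14
= 4.96 J

4.96 J


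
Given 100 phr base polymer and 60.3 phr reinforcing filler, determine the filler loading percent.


Filler % = filler / (rubber + filler) * 100
= 60.3 / (100 + 60.3) * 100
= 60.3 / 160.3 * 100
= 37.62%

37.62%


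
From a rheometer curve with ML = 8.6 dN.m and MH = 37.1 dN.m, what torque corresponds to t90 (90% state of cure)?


M90 = ML + 0.9 * (MH - ML)
M90 = 8.6 + 0.9 * (37.1 - 8.6)
M90 = 8.6 + 0.9 * 28.5
M90 = 34.25 dN.m

34.25 dN.m


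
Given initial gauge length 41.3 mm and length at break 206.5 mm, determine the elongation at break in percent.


Elongation = (Lf - L0) / L0 * 100
= (206.5 - 41.3) / 41.3 * 100
= 165.2 / 41.3 * 100
= 400.0%

400.0%


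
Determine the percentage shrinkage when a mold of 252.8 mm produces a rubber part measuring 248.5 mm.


Shrinkage = (mold - part) / mold * 100
= (252.8 - 248.5) / 252.8 * 100
= 4.3 / 252.8 * 100
= 1.7%

1.7%


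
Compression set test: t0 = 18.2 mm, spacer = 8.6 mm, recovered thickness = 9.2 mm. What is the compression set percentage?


CS = (t0 - recovered) / (t0 - ts) * 100
= (18.2 - 9.2) / (18.2 - 8.6) * 100
= 9.0 / 9.6 * 100
= 93.8%

93.8%


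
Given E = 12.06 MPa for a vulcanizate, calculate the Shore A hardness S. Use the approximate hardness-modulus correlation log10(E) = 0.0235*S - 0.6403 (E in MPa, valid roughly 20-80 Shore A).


log10(E) = 0.0235*S - 0.6403  =>  S = (log10(E) + 0.6403) / 0.0235
log10(12.06) = 1.081347
S = (1.081347 + 0.6403) / 0.0235 = 1.721647 / 0.0235
S = 73.3

Shore A = 73.3


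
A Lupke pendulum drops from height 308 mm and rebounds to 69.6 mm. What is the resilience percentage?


Resilience = h_rebound / h_drop * 100
= 69.6 / 308 * 100
= 22.6%

22.6%


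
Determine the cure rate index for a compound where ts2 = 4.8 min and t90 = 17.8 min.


CRI = 100 / (t90 - ts2)
= 100 / (17.8 - 4.8)
= 100 / 13.0
= 7.69 min^-1

7.69 min^-1


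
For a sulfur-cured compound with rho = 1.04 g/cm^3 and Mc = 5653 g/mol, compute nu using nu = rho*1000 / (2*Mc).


nu = rho * 1000 / (2 * Mc)
nu = 1.04 * 1000 / (2 * 5653)
nu = 1040.0 / 11306
nu = 0.0920 mol/L

0.0920 mol/L


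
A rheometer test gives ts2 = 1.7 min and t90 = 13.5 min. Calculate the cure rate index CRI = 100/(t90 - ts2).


CRI = 100 / (t90 - ts2)
= 100 / (13.5 - 1.7)
= 100 / 11.8
= 8.47 min^-1

8.47 min^-1


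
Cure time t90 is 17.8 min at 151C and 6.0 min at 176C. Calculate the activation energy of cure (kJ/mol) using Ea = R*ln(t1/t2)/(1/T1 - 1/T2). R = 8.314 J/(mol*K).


T1 = 424.15 K, T2 = 449.15 K
1/T1 - 1/T2 = 1.3123e-04
ln(t1/t2) = ln(17.8/6.0) = 1.0874
Ea = 8.314 * 1.0874 / 1.3123e-04 = 68894.6958 J/mol
Ea = 68.89 kJ/mol

68.89 kJ/mol


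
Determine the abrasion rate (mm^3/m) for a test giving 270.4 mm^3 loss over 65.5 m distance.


Rate = volume_loss / distance
= 270.4 / 65.5
= 4.128 mm^3/m

4.128 mm^3/m


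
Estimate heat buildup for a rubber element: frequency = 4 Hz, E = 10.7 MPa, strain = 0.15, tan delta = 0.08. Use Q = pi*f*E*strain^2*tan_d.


Q = pi * f * E * strain^2 * tan_d
= pi * 4 * 10.7 * 0.15^2 * 0.08
= pi * 4 * 10.7 * 0.0225 * 0.08
= 0.2420

Q = 0.2420


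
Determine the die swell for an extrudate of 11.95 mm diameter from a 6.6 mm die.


Die swell ratio = D_extrudate / D_die
= 11.95 / 6.6
= 1.811

Die swell = 1.811


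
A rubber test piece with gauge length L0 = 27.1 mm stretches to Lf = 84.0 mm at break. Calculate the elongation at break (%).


Elongation = (Lf - L0) / L0 * 100
= (84.0 - 27.1) / 27.1 * 100
= 56.9 / 27.1 * 100
= 210.0%

210.0%


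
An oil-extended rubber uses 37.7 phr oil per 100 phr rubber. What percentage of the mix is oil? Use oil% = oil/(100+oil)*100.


Oil % = oil / (100 + oil) * 100
= 37.7 / (100 + 37.7) * 100
= 37.7 / 137.7 * 100
= 27.38%

27.38%


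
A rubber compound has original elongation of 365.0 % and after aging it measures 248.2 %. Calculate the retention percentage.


Retention = aged / original * 100
= 248.2 / 365.0 * 100
= 68.0%

68.0%


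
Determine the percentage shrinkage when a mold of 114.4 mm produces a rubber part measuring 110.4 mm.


Shrinkage = (mold - part) / mold * 100
= (114.4 - 110.4) / 114.4 * 100
= 4.0 / 114.4 * 100
= 3.5%

3.5%


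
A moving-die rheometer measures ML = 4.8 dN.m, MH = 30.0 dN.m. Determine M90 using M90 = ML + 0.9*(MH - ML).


M90 = ML + 0.9 * (MH - ML)
M90 = 4.8 + 0.9 * (30.0 - 4.8)
M90 = 4.8 + 0.9 * 25.2
M90 = 27.48 dN.m

27.48 dN.m


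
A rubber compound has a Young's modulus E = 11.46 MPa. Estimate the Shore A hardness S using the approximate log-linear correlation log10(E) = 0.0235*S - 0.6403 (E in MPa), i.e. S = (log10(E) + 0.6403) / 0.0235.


log10(E) = 0.0235*S - 0.6403  =>  S = (log10(E) + 0.6403) / 0.0235
log10(11.46) = 1.059185
S = (1.059185 + 0.6403) / 0.0235 = 1.699485 / 0.0235
S = 72.3

Shore A = 72.3


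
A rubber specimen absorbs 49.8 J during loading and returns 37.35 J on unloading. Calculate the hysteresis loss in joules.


Hysteresis loss = loading - unloading
= 49.8 - 37.35
= 12.45 J

12.45 J


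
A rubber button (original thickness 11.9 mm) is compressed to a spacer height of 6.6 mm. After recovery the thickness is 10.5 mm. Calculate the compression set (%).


CS = (t0 - recovered) / (t0 - ts) * 100
= (11.9 - 10.5) / (11.9 - 6.6) * 100
= 1.4 / 5.3 * 100
= 26.4%

26.4%


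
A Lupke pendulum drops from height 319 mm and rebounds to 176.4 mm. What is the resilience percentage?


Resilience = h_rebound / h_drop * 100
= 176.4 / 319 * 100
= 55.3%

55.3%


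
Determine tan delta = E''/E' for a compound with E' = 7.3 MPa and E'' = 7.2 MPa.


tan delta = E'' / E'
= 7.2 / 7.3
= 0.9863

tan delta = 0.9863


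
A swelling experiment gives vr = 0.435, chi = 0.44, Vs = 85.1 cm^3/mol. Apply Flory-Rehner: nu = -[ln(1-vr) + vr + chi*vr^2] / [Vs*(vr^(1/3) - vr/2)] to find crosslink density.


ln(1 - vr) = ln(1 - 0.435) = -0.5709
Numerator = -((-0.5709) + 0.435 + 0.44 * 0.435^2) = 0.0527
Denominator = 85.1 * (0.435^(1/3) - 0.435/2) = 45.9709
nu = 0.0527 / 45.9709 = 0.0011 mol/cm^3

0.0011 mol/cm^3


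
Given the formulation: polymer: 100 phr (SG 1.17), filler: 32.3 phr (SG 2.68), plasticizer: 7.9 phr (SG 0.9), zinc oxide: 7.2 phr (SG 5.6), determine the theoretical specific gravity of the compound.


Sum of weights = 147.4
Volume contributions:
  polymer: 100/1.17 = 85.4701
  filler: 32.3/2.68 = 12.0522
  plasticizer: 7.9/0.9 = 8.7778
  zinc oxide: 7.2/5.6 = 1.2857
Sum of volumes = 107.5858
SG = 147.4 / 107.5858 = 1.37

SG = 1.37


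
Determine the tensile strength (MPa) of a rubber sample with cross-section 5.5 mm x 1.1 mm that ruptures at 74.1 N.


Area = width * thickness = 5.5 * 1.1 = 6.05 mm^2
TS = force / area = 74.1 / 6.05 = 12.25 MPa

12.25 MPa


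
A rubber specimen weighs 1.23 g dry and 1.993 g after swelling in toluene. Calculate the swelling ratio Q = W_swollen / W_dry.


Q = W_swollen / W_dry
Q = 1.993 / 1.23
Q = 1.62

Q = 1.62


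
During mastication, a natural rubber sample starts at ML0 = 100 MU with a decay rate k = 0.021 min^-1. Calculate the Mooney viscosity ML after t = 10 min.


ML = ML0 * exp(-k * t)
ML = 100 * exp(-0.021 * 10)
ML = 100 * 0.8106
ML = 81.06 MU

81.06 MU


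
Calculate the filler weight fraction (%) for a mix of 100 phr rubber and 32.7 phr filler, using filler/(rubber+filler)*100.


Filler % = filler / (rubber + filler) * 100
= 32.7 / (100 + 32.7) * 100
= 32.7 / 132.7 * 100
= 24.64%

24.64%


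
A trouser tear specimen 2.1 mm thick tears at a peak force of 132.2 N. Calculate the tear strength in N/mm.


Tear strength = force / thickness
= 132.2 / 2.1
= 62.95 N/mm

62.95 N/mm


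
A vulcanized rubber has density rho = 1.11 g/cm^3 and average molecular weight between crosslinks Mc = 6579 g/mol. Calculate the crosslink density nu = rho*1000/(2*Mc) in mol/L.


nu = rho * 1000 / (2 * Mc)
nu = 1.11 * 1000 / (2 * 6579)
nu = 1110.0 / 13158
nu = 0.0844 mol/L

0.0844 mol/L


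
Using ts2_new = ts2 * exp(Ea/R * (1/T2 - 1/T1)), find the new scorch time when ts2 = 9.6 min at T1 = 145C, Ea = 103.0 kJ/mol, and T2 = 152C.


Convert temperatures: T1 = 145 + 273.15 = 418.15 K, T2 = 152 + 273.15 = 425.15 K
ts2_new = 9.6 * exp(103000 / 8.314 * (1/425.15 - 1/418.15))
1/T2 - 1/T1 = -3.9375e-05
ts2_new = 5.89 min

5.89 min


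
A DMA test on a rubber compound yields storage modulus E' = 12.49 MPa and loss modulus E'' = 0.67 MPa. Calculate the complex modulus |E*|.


|E*| = sqrt(E'^2 + E''^2)
= sqrt(12.49^2 + 0.67^2)
= sqrt(156.0001 + 0.4489)
= 12.508 MPa

12.508 MPa


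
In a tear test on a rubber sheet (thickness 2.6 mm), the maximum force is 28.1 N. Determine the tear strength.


Tear strength = force / thickness
= 28.1 / 2.6
= 10.81 N/mm

10.81 N/mm


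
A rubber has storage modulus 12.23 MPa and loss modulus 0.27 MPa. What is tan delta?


tan delta = E'' / E'
= 0.27 / 12.23
= 0.0221

tan delta = 0.0221


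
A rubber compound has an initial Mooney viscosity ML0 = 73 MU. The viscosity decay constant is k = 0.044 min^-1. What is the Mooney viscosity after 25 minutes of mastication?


ML = ML0 * exp(-k * t)
ML = 73 * exp(-0.044 * 25)
ML = 73 * 0.3329
ML = 24.3 MU

24.3 MU


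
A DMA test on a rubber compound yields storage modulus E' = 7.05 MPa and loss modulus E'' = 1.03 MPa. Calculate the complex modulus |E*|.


|E*| = sqrt(E'^2 + E''^2)
= sqrt(7.05^2 + 1.03^2)
= sqrt(49.7025 + 1.0609)
= 7.125 MPa

7.125 MPa


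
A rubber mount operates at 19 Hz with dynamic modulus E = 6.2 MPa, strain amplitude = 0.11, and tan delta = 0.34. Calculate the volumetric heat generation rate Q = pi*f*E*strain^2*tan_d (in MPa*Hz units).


Q = pi * f * E * strain^2 * tan_d
= pi * 19 * 6.2 * 0.11^2 * 0.34
= pi * 19 * 6.2 * 0.0121 * 0.34
= 1.5225

Q = 1.5225


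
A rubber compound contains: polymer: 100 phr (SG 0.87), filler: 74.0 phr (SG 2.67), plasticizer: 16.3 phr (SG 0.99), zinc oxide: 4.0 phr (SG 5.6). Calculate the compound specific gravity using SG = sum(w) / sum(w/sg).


Sum of weights = 194.3
Volume contributions:
  polymer: 100/0.87 = 114.9425
  filler: 74.0/2.67 = 27.7154
  plasticizer: 16.3/0.99 = 16.4646
  zinc oxide: 4.0/5.6 = 0.7143
Sum of volumes = 159.8368
SG = 194.3 / 159.8368 = 1.216

SG = 1.216


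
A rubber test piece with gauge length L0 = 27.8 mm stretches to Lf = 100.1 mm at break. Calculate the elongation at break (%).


Elongation = (Lf - L0) / L0 * 100
= (100.1 - 27.8) / 27.8 * 100
= 72.3 / 27.8 * 100
= 260.1%

260.1%


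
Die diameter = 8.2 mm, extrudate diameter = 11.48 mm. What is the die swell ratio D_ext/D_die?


Die swell ratio = D_extrudate / D_die
= 11.48 / 8.2
= 1.4

Die swell = 1.4


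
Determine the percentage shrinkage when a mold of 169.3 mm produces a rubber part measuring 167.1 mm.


Shrinkage = (mold - part) / mold * 100
= (169.3 - 167.1) / 169.3 * 100
= 2.2 / 169.3 * 100
= 1.3%

1.3%


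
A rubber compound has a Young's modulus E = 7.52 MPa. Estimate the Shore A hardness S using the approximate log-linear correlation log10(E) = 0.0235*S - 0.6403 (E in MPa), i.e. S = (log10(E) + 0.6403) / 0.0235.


log10(E) = 0.0235*S - 0.6403  =>  S = (log10(E) + 0.6403) / 0.0235
log10(7.52) = 0.876218
S = (0.876218 + 0.6403) / 0.0235 = 1.516518 / 0.0235
S = 64.5

Shore A = 64.5


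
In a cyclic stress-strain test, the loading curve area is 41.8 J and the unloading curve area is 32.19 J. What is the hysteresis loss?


Hysteresis loss = loading - unloading
= 41.8 - 32.19
= 9.61 J

9.61 J


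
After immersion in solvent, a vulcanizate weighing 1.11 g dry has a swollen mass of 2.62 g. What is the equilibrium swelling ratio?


Q = W_swollen / W_dry
Q = 2.62 / 1.11
Q = 2.36

Q = 2.36


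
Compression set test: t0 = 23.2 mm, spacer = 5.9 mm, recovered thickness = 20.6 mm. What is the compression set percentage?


CS = (t0 - recovered) / (t0 - ts) * 100
= (23.2 - 20.6) / (23.2 - 5.9) * 100
= 2.6 / 17.3 * 100
= 15.0%

15.0%


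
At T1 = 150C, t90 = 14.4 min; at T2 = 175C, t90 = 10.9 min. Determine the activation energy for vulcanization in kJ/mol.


T1 = 423.15 K, T2 = 448.15 K
1/T1 - 1/T2 = 1.3183e-04
ln(t1/t2) = ln(14.4/10.9) = 0.2785
Ea = 8.314 * 0.2785 / 1.3183e-04 = 17561.3956 J/mol
Ea = 17.56 kJ/mol

17.56 kJ/mol


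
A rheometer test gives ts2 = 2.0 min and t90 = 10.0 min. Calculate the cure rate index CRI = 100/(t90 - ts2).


CRI = 100 / (t90 - ts2)
= 100 / (10.0 - 2.0)
= 100 / 8.0
= 12.5 min^-1

12.5 min^-1


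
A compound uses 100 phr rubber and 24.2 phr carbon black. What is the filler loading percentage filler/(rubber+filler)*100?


Filler % = filler / (rubber + filler) * 100
= 24.2 / (100 + 24.2) * 100
= 24.2 / 124.2 * 100
= 19.48%

19.48%


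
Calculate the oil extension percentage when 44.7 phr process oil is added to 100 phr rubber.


Oil % = oil / (100 + oil) * 100
= 44.7 / (100 + 44.7) * 100
= 44.7 / 144.7 * 100
= 30.89%

30.89%


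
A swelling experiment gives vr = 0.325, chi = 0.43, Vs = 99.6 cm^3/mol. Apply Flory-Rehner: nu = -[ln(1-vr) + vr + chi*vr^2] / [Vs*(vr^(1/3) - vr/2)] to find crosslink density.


ln(1 - vr) = ln(1 - 0.325) = -0.3930
Numerator = -((-0.3930) + 0.325 + 0.43 * 0.325^2) = 0.0226
Denominator = 99.6 * (0.325^(1/3) - 0.325/2) = 52.2934
nu = 0.0226 / 52.2934 = 4.3263e-04 mol/cm^3

4.3263e-04 mol/cm^3


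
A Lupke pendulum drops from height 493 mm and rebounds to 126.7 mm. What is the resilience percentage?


Resilience = h_rebound / h_drop * 100
= 126.7 / 493 * 100
= 25.7%

25.7%


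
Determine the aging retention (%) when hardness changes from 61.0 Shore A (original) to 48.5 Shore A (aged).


Retention = aged / original * 100
= 48.5 / 61.0 * 100
= 79.5%

79.5%


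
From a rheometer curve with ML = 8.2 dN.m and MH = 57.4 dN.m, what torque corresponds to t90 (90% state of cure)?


M90 = ML + 0.9 * (MH - ML)
M90 = 8.2 + 0.9 * (57.4 - 8.2)
M90 = 8.2 + 0.9 * 49.2
M90 = 52.48 dN.m

52.48 dN.m


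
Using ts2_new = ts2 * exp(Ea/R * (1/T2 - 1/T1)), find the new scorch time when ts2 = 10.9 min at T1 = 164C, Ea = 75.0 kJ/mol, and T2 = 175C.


Convert temperatures: T1 = 164 + 273.15 = 437.15 K, T2 = 175 + 273.15 = 448.15 K
ts2_new = 10.9 * exp(75000 / 8.314 * (1/448.15 - 1/437.15))
1/T2 - 1/T1 = -5.6149e-05
ts2_new = 6.57 min

6.57 min


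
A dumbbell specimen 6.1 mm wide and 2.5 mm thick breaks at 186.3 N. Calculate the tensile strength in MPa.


Area = width * thickness = 6.1 * 2.5 = 15.25 mm^2
TS = force / area = 186.3 / 15.25 = 12.22 MPa

12.22 MPa


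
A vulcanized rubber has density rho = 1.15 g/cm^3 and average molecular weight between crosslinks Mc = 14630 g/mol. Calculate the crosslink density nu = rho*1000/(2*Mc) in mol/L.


nu = rho * 1000 / (2 * Mc)
nu = 1.15 * 1000 / (2 * 14630)
nu = 1150.0 / 29260
nu = 0.0393 mol/L

0.0393 mol/L


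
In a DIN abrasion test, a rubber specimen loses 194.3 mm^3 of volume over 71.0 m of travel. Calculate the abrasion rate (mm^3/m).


Rate = volume_loss / distance
= 194.3 / 71.0
= 2.737 mm^3/m

2.737 mm^3/m


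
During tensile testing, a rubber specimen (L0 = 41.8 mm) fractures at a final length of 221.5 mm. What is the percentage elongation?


Elongation = (Lf - L0) / L0 * 100
= (221.5 - 41.8) / 41.8 * 100
= 179.7 / 41.8 * 100
= 429.9%

429.9%


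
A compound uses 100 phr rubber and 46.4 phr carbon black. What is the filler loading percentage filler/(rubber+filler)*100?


Filler % = filler / (rubber + filler) * 100
= 46.4 / (100 + 46.4) * 100
= 46.4 / 146.4 * 100
= 31.69%

31.69%


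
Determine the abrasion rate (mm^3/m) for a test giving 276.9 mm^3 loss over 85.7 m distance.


Rate = volume_loss / distance
= 276.9 / 85.7
= 3.231 mm^3/m

3.231 mm^3/m


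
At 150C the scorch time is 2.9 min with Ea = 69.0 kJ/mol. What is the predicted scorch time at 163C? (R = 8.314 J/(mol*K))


Convert temperatures: T1 = 150 + 273.15 = 423.15 K, T2 = 163 + 273.15 = 436.15 K
ts2_new = 2.9 * exp(69000 / 8.314 * (1/436.15 - 1/423.15))
1/T2 - 1/T1 = -7.0439e-05
ts2_new = 1.62 min

1.62 min


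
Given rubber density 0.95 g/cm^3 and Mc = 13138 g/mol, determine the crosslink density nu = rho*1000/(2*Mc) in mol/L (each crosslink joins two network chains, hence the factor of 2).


nu = rho * 1000 / (2 * Mc)
nu = 0.95 * 1000 / (2 * 13138)
nu = 950.0 / 26276
nu = 0.0362 mol/L

0.0362 mol/L


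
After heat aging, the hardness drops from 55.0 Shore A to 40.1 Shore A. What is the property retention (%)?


Retention = aged / original * 100
= 40.1 / 55.0 * 100
= 72.9%

72.9%


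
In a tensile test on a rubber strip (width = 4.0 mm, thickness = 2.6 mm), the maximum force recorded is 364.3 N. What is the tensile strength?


Area = width * thickness = 4.0 * 2.6 = 10.4 mm^2
TS = force / area = 364.3 / 10.4 = 35.03 MPa

35.03 MPa


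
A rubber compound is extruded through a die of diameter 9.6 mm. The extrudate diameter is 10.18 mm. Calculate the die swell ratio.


Die swell ratio = D_extrudate / D_die
= 10.18 / 9.6
= 1.06

Die swell = 1.06


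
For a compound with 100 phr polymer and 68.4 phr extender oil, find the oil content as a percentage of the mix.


Oil % = oil / (100 + oil) * 100
= 68.4 / (100 + 68.4) * 100
= 68.4 / 168.4 * 100
= 40.62%

40.62%


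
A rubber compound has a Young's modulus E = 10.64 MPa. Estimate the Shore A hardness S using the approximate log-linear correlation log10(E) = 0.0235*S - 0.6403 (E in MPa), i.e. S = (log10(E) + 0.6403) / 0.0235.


log10(E) = 0.0235*S - 0.6403  =>  S = (log10(E) + 0.6403) / 0.0235
log10(10.64) = 1.026942
S = (1.026942 + 0.6403) / 0.0235 = 1.667242 / 0.0235
S = 70.9

Shore A = 70.9


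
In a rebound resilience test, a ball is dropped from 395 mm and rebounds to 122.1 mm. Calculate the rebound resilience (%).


Resilience = h_rebound / h_drop * 100
= 122.1 / 395 * 100
= 30.9%

30.9%


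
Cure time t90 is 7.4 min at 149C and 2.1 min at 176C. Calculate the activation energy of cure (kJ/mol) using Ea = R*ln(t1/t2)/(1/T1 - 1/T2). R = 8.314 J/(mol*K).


T1 = 422.15 K, T2 = 449.15 K
1/T1 - 1/T2 = 1.4240e-04
ln(t1/t2) = ln(7.4/2.1) = 1.2595
Ea = 8.314 * 1.2595 / 1.4240e-04 = 73538.9346 J/mol
Ea = 73.54 kJ/mol

73.54 kJ/mol


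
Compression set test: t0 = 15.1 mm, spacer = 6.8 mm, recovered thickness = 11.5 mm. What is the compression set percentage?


CS = (t0 - recovered) / (t0 - ts) * 100
= (15.1 - 11.5) / (15.1 - 6.8) * 100
= 3.6 / 8.3 * 100
= 43.4%

43.4%


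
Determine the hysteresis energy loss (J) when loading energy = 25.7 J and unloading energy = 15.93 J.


Hysteresis loss = loading - unloading
= 25.7 - 15.93
= 9.77 J

9.77 J


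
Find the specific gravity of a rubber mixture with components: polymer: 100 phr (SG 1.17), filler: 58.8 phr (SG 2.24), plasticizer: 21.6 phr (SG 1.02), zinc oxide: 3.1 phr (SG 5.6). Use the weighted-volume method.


Sum of weights = 183.5
Volume contributions:
  polymer: 100/1.17 = 85.4701
  filler: 58.8/2.24 = 26.2500
  plasticizer: 21.6/1.02 = 21.1765
  zinc oxide: 3.1/5.6 = 0.5536
Sum of volumes = 133.4501
SG = 183.5 / 133.4501 = 1.375

SG = 1.375


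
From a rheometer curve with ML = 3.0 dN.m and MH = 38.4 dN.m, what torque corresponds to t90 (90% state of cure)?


M90 = ML + 0.9 * (MH - ML)
M90 = 3.0 + 0.9 * (38.4 - 3.0)
M90 = 3.0 + 0.9 * 35.4
M90 = 34.86 dN.m

34.86 dN.m


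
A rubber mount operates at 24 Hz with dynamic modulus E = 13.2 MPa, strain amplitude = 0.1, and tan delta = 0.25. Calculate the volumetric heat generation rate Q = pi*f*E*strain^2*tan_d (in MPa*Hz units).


Q = pi * f * E * strain^2 * tan_d
= pi * 24 * 13.2 * 0.1^2 * 0.25
= pi * 24 * 13.2 * 0.0100 * 0.25
= 2.4881

Q = 2.4881


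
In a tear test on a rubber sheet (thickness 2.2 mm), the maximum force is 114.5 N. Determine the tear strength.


Tear strength = force / thickness
= 114.5 / 2.2
= 52.05 N/mm

52.05 N/mm


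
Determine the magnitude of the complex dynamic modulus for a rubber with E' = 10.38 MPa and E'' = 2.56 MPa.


|E*| = sqrt(E'^2 + E''^2)
= sqrt(10.38^2 + 2.56^2)
= sqrt(107.7444 + 6.5536)
= 10.691 MPa

10.691 MPa


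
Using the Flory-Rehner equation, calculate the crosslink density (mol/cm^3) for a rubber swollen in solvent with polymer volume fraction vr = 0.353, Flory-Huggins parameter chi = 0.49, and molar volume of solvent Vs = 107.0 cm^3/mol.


ln(1 - vr) = ln(1 - 0.353) = -0.4354
Numerator = -((-0.4354) + 0.353 + 0.49 * 0.353^2) = 0.0214
Denominator = 107.0 * (0.353^(1/3) - 0.353/2) = 56.7354
nu = 0.0214 / 56.7354 = 3.7632e-04 mol/cm^3

3.7632e-04 mol/cm^3


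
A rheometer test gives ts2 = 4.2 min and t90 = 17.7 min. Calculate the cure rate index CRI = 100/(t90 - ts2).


CRI = 100 / (t90 - ts2)
= 100 / (17.7 - 4.2)
= 100 / 13.5
= 7.41 min^-1

7.41 min^-1


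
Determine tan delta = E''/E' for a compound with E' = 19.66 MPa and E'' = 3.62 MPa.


tan delta = E'' / E'
= 3.62 / 19.66
= 0.1841

tan delta = 0.1841


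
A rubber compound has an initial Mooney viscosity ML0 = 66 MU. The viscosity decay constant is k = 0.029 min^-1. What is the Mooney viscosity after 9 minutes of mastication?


ML = ML0 * exp(-k * t)
ML = 66 * exp(-0.029 * 9)
ML = 66 * 0.7703
ML = 50.84 MU

50.84 MU


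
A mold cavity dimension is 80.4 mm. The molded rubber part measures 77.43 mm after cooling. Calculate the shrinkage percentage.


Shrinkage = (mold - part) / mold * 100
= (80.4 - 77.43) / 80.4 * 100
= 2.97 / 80.4 * 100
= 3.69%

3.69%


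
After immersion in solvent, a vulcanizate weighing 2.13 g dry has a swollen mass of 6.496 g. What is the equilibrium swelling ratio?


Q = W_swollen / W_dry
Q = 6.496 / 2.13
Q = 3.05

Q = 3.05


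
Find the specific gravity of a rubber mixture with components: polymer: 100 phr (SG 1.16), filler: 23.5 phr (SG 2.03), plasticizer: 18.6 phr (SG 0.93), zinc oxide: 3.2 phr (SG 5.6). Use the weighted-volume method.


Sum of weights = 145.3
Volume contributions:
  polymer: 100/1.16 = 86.2069
  filler: 23.5/2.03 = 11.5764
  plasticizer: 18.6/0.93 = 20.0000
  zinc oxide: 3.2/5.6 = 0.5714
Sum of volumes = 118.3547
SG = 145.3 / 118.3547 = 1.228

SG = 1.228


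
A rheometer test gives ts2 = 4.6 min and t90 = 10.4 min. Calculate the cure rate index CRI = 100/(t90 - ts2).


CRI = 100 / (t90 - ts2)
= 100 / (10.4 - 4.6)
= 100 / 5.8
= 17.24 min^-1

17.24 min^-1


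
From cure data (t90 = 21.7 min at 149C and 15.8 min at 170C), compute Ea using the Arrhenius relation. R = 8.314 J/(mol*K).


T1 = 422.15 K, T2 = 443.15 K
1/T1 - 1/T2 = 1.1225e-04
ln(t1/t2) = ln(21.7/15.8) = 0.3173
Ea = 8.314 * 0.3173 / 1.1225e-04 = 23500.7391 J/mol
Ea = 23.5 kJ/mol

23.5 kJ/mol


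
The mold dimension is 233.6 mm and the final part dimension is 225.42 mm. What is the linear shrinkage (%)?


Shrinkage = (mold - part) / mold * 100
= (233.6 - 225.42) / 233.6 * 100
= 8.18 / 233.6 * 100
= 3.5%

3.5%


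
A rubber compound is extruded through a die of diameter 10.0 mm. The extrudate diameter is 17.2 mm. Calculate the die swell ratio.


Die swell ratio = D_extrudate / D_die
= 17.2 / 10.0
= 1.72

Die swell = 1.72


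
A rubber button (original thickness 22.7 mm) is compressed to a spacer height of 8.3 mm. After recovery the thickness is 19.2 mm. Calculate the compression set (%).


CS = (t0 - recovered) / (t0 - ts) * 100
= (22.7 - 19.2) / (22.7 - 8.3) * 100
= 3.5 / 14.4 * 100
= 24.3%

24.3%


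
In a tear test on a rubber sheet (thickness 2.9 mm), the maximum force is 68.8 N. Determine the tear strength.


Tear strength = force / thickness
= 68.8 / 2.9
= 23.72 N/mm

23.72 N/mm


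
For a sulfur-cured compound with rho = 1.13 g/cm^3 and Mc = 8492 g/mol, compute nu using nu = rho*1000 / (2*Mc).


nu = rho * 1000 / (2 * Mc)
nu = 1.13 * 1000 / (2 * 8492)
nu = 1130.0 / 16984
nu = 0.0665 mol/L

0.0665 mol/L


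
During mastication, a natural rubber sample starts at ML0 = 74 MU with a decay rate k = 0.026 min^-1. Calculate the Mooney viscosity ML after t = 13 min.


ML = ML0 * exp(-k * t)
ML = 74 * exp(-0.026 * 13)
ML = 74 * 0.7132
ML = 52.78 MU

52.78 MU


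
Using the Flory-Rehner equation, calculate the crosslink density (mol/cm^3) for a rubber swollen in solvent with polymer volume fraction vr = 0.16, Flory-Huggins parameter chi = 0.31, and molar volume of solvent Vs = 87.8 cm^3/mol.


ln(1 - vr) = ln(1 - 0.16) = -0.1744
Numerator = -((-0.1744) + 0.16 + 0.31 * 0.16^2) = 0.0064
Denominator = 87.8 * (0.16^(1/3) - 0.16/2) = 40.6412
nu = 0.0064 / 40.6412 = 1.5790e-04 mol/cm^3

1.5790e-04 mol/cm^3


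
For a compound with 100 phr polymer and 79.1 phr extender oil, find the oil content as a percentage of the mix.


Oil % = oil / (100 + oil) * 100
= 79.1 / (100 + 79.1) * 100
= 79.1 / 179.1 * 100
= 44.17%

44.17%


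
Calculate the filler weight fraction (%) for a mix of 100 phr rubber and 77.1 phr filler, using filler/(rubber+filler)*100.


Filler % = filler / (rubber + filler) * 100
= 77.1 / (100 + 77.1) * 100
= 77.1 / 177.1 * 100
= 43.53%

43.53%


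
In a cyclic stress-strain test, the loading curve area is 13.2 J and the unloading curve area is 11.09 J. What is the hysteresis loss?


Hysteresis loss = loading - unloading
= 13.2 - 11.09
= 2.11 J

2.11 J


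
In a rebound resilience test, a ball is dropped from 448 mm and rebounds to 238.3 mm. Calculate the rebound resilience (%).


Resilience = h_rebound / h_drop * 100
= 238.3 / 448 * 100
= 53.2%

53.2%


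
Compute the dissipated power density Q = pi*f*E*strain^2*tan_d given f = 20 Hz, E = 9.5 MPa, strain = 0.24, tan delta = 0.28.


Q = pi * f * E * strain^2 * tan_d
= pi * 20 * 9.5 * 0.24^2 * 0.28
= pi * 20 * 9.5 * 0.0576 * 0.28
= 9.6268

Q = 9.6268


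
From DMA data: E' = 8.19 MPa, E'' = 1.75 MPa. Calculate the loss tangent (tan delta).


tan delta = E'' / E'
= 1.75 / 8.19
= 0.2137

tan delta = 0.2137


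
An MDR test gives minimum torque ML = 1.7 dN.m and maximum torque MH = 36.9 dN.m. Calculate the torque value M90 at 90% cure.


M90 = ML + 0.9 * (MH - ML)
M90 = 1.7 + 0.9 * (36.9 - 1.7)
M90 = 1.7 + 0.9 * 35.2
M90 = 33.38 dN.m

33.38 dN.m


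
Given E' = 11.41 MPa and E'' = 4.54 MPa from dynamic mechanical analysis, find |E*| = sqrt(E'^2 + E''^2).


|E*| = sqrt(E'^2 + E''^2)
= sqrt(11.41^2 + 4.54^2)
= sqrt(130.1881 + 20.6116)
= 12.28 MPa

12.28 MPa


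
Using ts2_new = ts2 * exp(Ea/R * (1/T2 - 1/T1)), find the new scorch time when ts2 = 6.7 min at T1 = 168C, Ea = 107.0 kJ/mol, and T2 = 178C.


Convert temperatures: T1 = 168 + 273.15 = 441.15 K, T2 = 178 + 273.15 = 451.15 K
ts2_new = 6.7 * exp(107000 / 8.314 * (1/451.15 - 1/441.15))
1/T2 - 1/T1 = -5.0245e-05
ts2_new = 3.51 min

3.51 min


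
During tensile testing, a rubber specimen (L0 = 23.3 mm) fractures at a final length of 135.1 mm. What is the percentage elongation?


Elongation = (Lf - L0) / L0 * 100
= (135.1 - 23.3) / 23.3 * 100
= 111.8 / 23.3 * 100
= 479.8%

479.8%


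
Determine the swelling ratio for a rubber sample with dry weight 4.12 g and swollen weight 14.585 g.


Q = W_swollen / W_dry
Q = 14.585 / 4.12
Q = 3.54

Q = 3.54


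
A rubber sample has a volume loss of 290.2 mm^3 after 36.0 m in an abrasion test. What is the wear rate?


Rate = volume_loss / distance
= 290.2 / 36.0
= 8.061 mm^3/m

8.061 mm^3/m


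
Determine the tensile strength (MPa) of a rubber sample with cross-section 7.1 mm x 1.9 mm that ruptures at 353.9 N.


Area = width * thickness = 7.1 * 1.9 = 13.49 mm^2
TS = force / area = 353.9 / 13.49 = 26.23 MPa

26.23 MPa


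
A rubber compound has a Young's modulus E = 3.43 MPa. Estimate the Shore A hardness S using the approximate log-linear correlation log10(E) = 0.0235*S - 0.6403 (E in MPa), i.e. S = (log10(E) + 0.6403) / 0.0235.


log10(E) = 0.0235*S - 0.6403  =>  S = (log10(E) + 0.6403) / 0.0235
log10(3.43) = 0.535294
S = (0.535294 + 0.6403) / 0.0235 = 1.175594 / 0.0235
S = 50.0

Shore A = 50.0


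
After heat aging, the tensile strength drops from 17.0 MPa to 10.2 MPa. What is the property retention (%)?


Retention = aged / original * 100
= 10.2 / 17.0 * 100
= 60.0%

60.0%


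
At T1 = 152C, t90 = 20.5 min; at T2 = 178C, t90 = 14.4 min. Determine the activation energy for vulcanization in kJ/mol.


T1 = 425.15 K, T2 = 451.15 K
1/T1 - 1/T2 = 1.3555e-04
ln(t1/t2) = ln(20.5/14.4) = 0.3532
Ea = 8.314 * 0.3532 / 1.3555e-04 = 21662.8917 J/mol
Ea = 21.66 kJ/mol

21.66 kJ/mol


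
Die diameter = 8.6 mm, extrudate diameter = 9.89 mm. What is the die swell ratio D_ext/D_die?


Die swell ratio = D_extrudate / D_die
= 9.89 / 8.6
= 1.15

Die swell = 1.15


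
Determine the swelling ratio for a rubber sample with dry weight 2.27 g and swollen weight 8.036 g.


Q = W_swollen / W_dry
Q = 8.036 / 2.27
Q = 3.54

Q = 3.54


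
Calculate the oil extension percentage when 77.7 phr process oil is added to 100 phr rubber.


Oil % = oil / (100 + oil) * 100
= 77.7 / (100 + 77.7) * 100
= 77.7 / 177.7 * 100
= 43.73%

43.73%


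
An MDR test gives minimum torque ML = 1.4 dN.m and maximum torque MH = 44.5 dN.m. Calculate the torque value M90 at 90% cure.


M90 = ML + 0.9 * (MH - ML)
M90 = 1.4 + 0.9 * (44.5 - 1.4)
M90 = 1.4 + 0.9 * 43.1
M90 = 40.19 dN.m

40.19 dN.m


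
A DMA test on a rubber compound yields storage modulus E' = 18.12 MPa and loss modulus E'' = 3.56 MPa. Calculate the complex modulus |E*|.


|E*| = sqrt(E'^2 + E''^2)
= sqrt(18.12^2 + 3.56^2)
= sqrt(328.3344 + 12.6736)
= 18.466 MPa

18.466 MPa


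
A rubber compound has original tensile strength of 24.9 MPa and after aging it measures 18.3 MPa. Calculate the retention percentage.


Retention = aged / original * 100
= 18.3 / 24.9 * 100
= 73.5%

73.5%


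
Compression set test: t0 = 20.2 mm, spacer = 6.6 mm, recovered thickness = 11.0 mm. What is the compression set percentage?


CS = (t0 - recovered) / (t0 - ts) * 100
= (20.2 - 11.0) / (20.2 - 6.6) * 100
= 9.2 / 13.6 * 100
= 67.6%

67.6%


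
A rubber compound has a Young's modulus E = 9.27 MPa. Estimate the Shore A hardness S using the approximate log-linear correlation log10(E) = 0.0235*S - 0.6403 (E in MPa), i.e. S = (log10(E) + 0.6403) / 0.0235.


log10(E) = 0.0235*S - 0.6403  =>  S = (log10(E) + 0.6403) / 0.0235
log10(9.27) = 0.967080
S = (0.967080 + 0.6403) / 0.0235 = 1.607380 / 0.0235
S = 68.4

Shore A = 68.4


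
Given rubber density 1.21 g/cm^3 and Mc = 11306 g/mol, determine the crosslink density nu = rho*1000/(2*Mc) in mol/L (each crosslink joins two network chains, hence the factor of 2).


nu = rho * 1000 / (2 * Mc)
nu = 1.21 * 1000 / (2 * 11306)
nu = 1210.0 / 22612
nu = 0.0535 mol/L

0.0535 mol/L


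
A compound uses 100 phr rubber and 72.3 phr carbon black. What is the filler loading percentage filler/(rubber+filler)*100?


Filler % = filler / (rubber + filler) * 100
= 72.3 / (100 + 72.3) * 100
= 72.3 / 172.3 * 100
= 41.96%

41.96%


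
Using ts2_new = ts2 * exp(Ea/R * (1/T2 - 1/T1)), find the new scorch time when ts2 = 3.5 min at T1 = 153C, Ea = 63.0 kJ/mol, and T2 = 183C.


Convert temperatures: T1 = 153 + 273.15 = 426.15 K, T2 = 183 + 273.15 = 456.15 K
ts2_new = 3.5 * exp(63000 / 8.314 * (1/456.15 - 1/426.15))
1/T2 - 1/T1 = -1.5433e-04
ts2_new = 1.09 min

1.09 min


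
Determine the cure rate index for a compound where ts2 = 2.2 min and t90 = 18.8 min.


CRI = 100 / (t90 - ts2)
= 100 / (18.8 - 2.2)
= 100 / 16.6
= 6.02 min^-1

6.02 min^-1


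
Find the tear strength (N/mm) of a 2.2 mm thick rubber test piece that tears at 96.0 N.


Tear strength = force / thickness
= 96.0 / 2.2
= 43.64 N/mm

43.64 N/mm


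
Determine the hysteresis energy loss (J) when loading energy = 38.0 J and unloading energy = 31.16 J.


Hysteresis loss = loading - unloading
= 38.0 - 31.16
= 6.84 J

6.84 J


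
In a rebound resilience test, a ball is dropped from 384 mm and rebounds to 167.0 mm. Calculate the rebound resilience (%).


Resilience = h_rebound / h_drop * 100
= 167.0 / 384 * 100
= 43.5%

43.5%


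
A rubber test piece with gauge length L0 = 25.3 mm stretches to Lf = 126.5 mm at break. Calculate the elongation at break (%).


Elongation = (Lf - L0) / L0 * 100
= (126.5 - 25.3) / 25.3 * 100
= 101.2 / 25.3 * 100
= 400.0%

400.0%


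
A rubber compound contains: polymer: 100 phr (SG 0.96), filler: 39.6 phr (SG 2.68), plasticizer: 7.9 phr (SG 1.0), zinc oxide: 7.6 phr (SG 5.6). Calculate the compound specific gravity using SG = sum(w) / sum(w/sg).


Sum of weights = 155.1
Volume contributions:
  polymer: 100/0.96 = 104.1667
  filler: 39.6/2.68 = 14.7761
  plasticizer: 7.9/1.0 = 7.9000
  zinc oxide: 7.6/5.6 = 1.3571
Sum of volumes = 128.1999
SG = 155.1 / 128.1999 = 1.21

SG = 1.21


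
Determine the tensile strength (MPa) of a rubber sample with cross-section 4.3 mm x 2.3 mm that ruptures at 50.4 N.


Area = width * thickness = 4.3 * 2.3 = 9.89 mm^2
TS = force / area = 50.4 / 9.89 = 5.1 MPa

5.1 MPa


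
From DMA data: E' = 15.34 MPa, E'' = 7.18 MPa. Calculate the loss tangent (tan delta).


tan delta = E'' / E'
= 7.18 / 15.34
= 0.4681

tan delta = 0.4681


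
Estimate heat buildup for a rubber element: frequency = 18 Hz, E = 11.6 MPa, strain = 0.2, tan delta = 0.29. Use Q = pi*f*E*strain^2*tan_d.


Q = pi * f * E * strain^2 * tan_d
= pi * 18 * 11.6 * 0.2^2 * 0.29
= pi * 18 * 11.6 * 0.0400 * 0.29
= 7.6092

Q = 7.6092


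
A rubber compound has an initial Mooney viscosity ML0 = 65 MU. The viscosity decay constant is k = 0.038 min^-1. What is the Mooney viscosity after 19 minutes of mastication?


ML = ML0 * exp(-k * t)
ML = 65 * exp(-0.038 * 19)
ML = 65 * 0.4858
ML = 31.58 MU

31.58 MU


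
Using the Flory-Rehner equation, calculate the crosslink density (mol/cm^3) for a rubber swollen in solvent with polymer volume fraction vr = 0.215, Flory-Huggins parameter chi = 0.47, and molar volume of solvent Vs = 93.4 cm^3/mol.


ln(1 - vr) = ln(1 - 0.215) = -0.2421
Numerator = -((-0.2421) + 0.215 + 0.47 * 0.215^2) = 0.0053
Denominator = 93.4 * (0.215^(1/3) - 0.215/2) = 45.9129
nu = 0.0053 / 45.9129 = 1.1643e-04 mol/cm^3

1.1643e-04 mol/cm^3
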